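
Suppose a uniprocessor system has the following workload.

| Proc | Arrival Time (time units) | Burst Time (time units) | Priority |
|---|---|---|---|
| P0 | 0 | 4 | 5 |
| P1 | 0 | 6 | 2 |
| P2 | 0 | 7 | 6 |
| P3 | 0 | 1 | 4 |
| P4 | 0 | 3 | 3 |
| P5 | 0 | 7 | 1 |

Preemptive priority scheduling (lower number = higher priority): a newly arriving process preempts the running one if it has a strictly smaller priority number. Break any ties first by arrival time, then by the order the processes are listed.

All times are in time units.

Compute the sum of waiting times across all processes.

Timeline: | P5 0-7 | P1 7-13 | P4 13-16 | P3 16-17 | P0 17-21 | P2 21-28 |
Completion: P0=21  P1=13  P2=28  P3=17  P4=16  P5=7
Turnaround (C−A): P0=21  P1=13  P2=28  P3=17  P4=16  P5=7
Waiting = turnaround − burst: P0=17, P1=7, P2=21, P3=16, P4=13, P5=0
Total waiting = 17 + 7 + 21 + 16 + 13 + 0 = 74

74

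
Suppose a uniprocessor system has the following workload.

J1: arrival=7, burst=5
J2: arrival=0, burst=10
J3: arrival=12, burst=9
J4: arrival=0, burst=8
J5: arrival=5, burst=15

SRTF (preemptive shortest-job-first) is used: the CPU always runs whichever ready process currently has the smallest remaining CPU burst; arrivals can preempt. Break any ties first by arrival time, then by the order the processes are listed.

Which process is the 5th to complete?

Timeline: | J4 0-8 | J1 8-13 | J3 13-22 | J2 22-32 | J5 32-47 |
Completion: J1=13  J2=32  J3=22  J4=8  J5=47
Turnaround (C−A): J1=6  J2=32  J3=10  J4=8  J5=42
Finish order: J4 → J1 → J3 → J2 → J5

J5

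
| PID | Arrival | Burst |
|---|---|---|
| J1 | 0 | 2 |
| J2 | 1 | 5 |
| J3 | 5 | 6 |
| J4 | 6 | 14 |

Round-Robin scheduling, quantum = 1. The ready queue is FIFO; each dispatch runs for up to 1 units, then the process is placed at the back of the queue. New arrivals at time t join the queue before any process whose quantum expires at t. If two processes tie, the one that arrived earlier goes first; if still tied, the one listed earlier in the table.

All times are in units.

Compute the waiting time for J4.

7

Gantt: | J1 0-1 | J2 1-2 | J1 2-3 | J2 3-5 | J3 5-6 | J2 6-7 | J4 7-8 | J3 8-9 | J2 9-10 | J4 10-11 | J3 11-12 | J4 12-13 | J3 13-14 | J4 14-15 | J3 15-16 | J4 16-17 | J3 17-18 | J4 18-27 |
Completion: J1=3  J2=10  J3=18  J4=27
Waiting(J4) = turnaround − burst = 21 − 14 = 7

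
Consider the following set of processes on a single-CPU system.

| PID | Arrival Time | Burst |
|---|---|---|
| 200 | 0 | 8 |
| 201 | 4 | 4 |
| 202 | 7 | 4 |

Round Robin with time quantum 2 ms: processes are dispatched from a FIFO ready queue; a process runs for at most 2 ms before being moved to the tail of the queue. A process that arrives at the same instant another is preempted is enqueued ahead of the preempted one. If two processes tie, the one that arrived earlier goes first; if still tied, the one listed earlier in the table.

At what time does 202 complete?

Timeline: | 200 0-4 | 201 4-6 | 200 6-8 | 201 8-10 | 202 10-12 | 200 12-14 | 202 14-16 |
Completion: 200=14  201=10  202=16

16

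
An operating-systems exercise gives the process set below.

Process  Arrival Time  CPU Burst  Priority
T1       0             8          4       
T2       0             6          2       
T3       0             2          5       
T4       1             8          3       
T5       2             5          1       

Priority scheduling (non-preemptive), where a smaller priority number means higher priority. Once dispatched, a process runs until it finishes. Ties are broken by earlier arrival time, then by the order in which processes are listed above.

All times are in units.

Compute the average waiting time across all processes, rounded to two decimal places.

12.00

Schedule: | T2 0-6 | T5 6-11 | T4 11-19 | T1 19-27 | T3 27-29 |
Completion: T1=27  T2=6  T3=29  T4=19  T5=11
Turnaround (C−A): T1=27  T2=6  T3=29  T4=18  T5=9
Waiting times: T1=19, T2=0, T3=27, T4=10, T5=4
Average waiting = (19+0+27+10+4) / 5 = 60/5 = 12.00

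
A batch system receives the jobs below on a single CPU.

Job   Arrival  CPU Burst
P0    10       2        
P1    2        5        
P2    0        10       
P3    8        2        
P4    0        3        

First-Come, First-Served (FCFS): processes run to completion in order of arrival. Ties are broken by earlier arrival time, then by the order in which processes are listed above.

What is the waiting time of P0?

Schedule: | P2 0-10 | P4 10-13 | P1 13-18 | P3 18-20 | P0 20-22 |
Completion: P0=22  P1=18  P2=10  P3=20  P4=13
Waiting(P0) = turnaround − burst = 12 − 2 = 10

10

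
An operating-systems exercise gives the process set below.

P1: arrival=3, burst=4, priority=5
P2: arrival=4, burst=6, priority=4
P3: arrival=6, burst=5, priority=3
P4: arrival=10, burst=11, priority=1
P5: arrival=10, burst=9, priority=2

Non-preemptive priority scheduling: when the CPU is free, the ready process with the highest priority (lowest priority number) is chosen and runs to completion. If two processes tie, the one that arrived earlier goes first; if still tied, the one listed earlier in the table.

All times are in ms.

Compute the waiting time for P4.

2

Schedule: | idle 0-3 | P1 3-7 | P3 7-12 | P4 12-23 | P5 23-32 | P2 32-38 |
Completion: P1=7  P2=38  P3=12  P4=23  P5=32
Waiting(P4) = turnaround − burst = 13 − 11 = 2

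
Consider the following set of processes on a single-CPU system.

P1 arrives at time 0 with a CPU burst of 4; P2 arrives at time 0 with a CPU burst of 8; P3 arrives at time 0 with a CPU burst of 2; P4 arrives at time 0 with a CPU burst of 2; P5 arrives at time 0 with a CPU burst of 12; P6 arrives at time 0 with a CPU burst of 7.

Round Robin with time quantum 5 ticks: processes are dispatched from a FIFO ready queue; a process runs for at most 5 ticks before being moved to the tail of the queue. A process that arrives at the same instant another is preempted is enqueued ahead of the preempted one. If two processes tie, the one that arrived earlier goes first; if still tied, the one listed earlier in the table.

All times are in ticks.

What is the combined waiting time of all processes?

87

Gantt: | P1 0-4 | P2 4-9 | P3 9-11 | P4 11-13 | P5 13-18 | P6 18-23 | P2 23-26 | P5 26-31 | P6 31-33 | P5 33-35 |
Completion: P1=4  P2=26  P3=11  P4=13  P5=35  P6=33
Turnaround (C−A): P1=4  P2=26  P3=11  P4=13  P5=35  P6=33
Waiting = turnaround − burst: P1=0, P2=18, P3=9, P4=11, P5=23, P6=26
Total waiting = 0 + 18 + 9 + 11 + 23 + 26 = 87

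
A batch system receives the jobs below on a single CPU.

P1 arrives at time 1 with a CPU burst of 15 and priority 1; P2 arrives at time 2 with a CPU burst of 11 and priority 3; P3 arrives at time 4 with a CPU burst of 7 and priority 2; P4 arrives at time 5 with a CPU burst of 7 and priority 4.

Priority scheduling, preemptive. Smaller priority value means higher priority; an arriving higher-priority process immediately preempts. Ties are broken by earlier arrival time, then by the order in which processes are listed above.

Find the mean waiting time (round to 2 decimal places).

Gantt: | idle 0-1 | P1 1-16 | P3 16-23 | P2 23-34 | P4 34-41 |
Completion: P1=16  P2=34  P3=23  P4=41
Turnaround (C−A): P1=15  P2=32  P3=19  P4=36
Waiting times: P1=0, P2=21, P3=12, P4=29
Average waiting = (0+21+12+29) / 4 = 62/4 = 15.50

15.50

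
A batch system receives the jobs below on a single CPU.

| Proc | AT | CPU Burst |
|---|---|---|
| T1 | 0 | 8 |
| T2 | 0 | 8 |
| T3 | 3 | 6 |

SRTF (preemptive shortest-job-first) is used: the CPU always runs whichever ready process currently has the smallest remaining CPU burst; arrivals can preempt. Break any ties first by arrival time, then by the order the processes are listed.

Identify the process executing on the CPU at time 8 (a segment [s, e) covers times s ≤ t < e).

Schedule: | T1 0-8 | T3 8-14 | T2 14-22 |
Completion: T1=8  T2=22  T3=14

T3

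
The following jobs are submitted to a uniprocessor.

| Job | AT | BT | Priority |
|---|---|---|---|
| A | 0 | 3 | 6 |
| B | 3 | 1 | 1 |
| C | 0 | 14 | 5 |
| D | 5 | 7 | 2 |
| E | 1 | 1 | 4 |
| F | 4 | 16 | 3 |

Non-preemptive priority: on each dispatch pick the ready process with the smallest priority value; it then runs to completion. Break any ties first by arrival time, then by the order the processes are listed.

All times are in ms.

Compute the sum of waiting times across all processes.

115

Schedule: | C 0-14 | B 14-15 | D 15-22 | F 22-38 | E 38-39 | A 39-42 |
Completion: A=42  B=15  C=14  D=22  E=39  F=38
Waiting = turnaround − burst: A=39, B=11, C=0, D=10, E=37, F=18
Total waiting = 39 + 11 + 0 + 10 + 37 + 18 = 115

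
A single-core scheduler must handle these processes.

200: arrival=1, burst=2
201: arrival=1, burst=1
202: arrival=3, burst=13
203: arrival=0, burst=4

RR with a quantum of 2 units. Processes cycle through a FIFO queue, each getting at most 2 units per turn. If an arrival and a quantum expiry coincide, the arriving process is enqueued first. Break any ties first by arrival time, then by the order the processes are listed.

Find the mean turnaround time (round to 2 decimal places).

7.75

Gantt: | 203 0-2 | 200 2-4 | 201 4-5 | 203 5-7 | 202 7-20 |
Completion: 200=4  201=5  202=20  203=7
Turnaround (C−A): 200=3  201=4  202=17  203=7
Turnaround times: 200=3, 201=4, 202=17, 203=7
Average turnaround = (3+4+17+7) / 4 = 31/4 = 7.75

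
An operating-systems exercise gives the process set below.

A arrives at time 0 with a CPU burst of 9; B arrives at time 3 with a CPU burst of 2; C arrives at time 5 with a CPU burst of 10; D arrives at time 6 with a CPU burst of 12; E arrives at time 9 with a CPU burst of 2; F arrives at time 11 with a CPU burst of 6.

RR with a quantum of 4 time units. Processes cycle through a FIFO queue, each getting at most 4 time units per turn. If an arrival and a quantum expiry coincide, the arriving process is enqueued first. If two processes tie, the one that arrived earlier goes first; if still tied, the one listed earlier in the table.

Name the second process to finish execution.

Gantt: | A 0-4 | B 4-6 | A 6-10 | C 10-14 | D 14-18 | E 18-20 | A 20-21 | F 21-25 | C 25-29 | D 29-33 | F 33-35 | C 35-37 | D 37-41 |
Completion: A=21  B=6  C=37  D=41  E=20  F=35
Turnaround (C−A): A=21  B=3  C=32  D=35  E=11  F=24
Finish order: B → E → A → F → C → D

E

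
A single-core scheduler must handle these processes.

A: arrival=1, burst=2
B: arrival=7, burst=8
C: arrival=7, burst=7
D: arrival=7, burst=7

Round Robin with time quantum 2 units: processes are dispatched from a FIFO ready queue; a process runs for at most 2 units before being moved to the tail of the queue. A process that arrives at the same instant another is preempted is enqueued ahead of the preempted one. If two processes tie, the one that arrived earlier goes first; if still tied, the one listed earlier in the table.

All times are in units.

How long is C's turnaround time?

Timeline: | idle 0-1 | A 1-3 | idle 3-7 | B 7-9 | C 9-11 | D 11-13 | B 13-15 | C 15-17 | D 17-19 | B 19-21 | C 21-23 | D 23-25 | B 25-27 | C 27-28 | D 28-29 |
Completion: A=3  B=27  C=28  D=29
Turnaround(C) = completion − arrival = 28 − 7 = 21

21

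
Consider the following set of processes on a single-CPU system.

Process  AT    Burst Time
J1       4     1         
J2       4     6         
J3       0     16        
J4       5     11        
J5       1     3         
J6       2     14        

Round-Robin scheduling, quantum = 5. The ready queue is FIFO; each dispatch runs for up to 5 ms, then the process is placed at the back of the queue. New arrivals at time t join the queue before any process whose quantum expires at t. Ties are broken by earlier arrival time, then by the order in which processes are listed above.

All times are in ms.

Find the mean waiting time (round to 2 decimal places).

23.33

Timeline: | J3 0-5 | J5 5-8 | J6 8-13 | J1 13-14 | J2 14-19 | J4 19-24 | J3 24-29 | J6 29-34 | J2 34-35 | J4 35-40 | J3 40-45 | J6 45-49 | J4 49-50 | J3 50-51 |
Completion: J1=14  J2=35  J3=51  J4=50  J5=8  J6=49
Turnaround (C−A): J1=10  J2=31  J3=51  J4=45  J5=7  J6=47
Waiting times: J1=9, J2=25, J3=35, J4=34, J5=4, J6=33
Average waiting = (9+25+35+34+4+33) / 6 = 140/6 = 23.33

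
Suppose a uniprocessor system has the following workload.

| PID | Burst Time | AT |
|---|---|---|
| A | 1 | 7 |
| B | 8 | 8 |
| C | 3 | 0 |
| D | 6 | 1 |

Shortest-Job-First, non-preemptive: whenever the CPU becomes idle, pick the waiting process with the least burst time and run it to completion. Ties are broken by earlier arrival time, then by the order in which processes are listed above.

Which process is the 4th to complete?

B

Gantt: | C 0-3 | D 3-9 | A 9-10 | B 10-18 |
Completion: A=10  B=18  C=3  D=9
Turnaround (C−A): A=3  B=10  C=3  D=8
Finish order: C → D → A → B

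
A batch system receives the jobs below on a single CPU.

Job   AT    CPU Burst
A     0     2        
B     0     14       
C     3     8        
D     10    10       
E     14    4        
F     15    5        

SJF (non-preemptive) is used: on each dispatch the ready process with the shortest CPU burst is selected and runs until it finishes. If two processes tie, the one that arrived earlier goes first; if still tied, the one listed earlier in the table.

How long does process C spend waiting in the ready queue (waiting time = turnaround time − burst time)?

Gantt: | A 0-2 | B 2-16 | E 16-20 | F 20-25 | C 25-33 | D 33-43 |
Completion: A=2  B=16  C=33  D=43  E=20  F=25
Waiting(C) = turnaround − burst = 30 − 8 = 22

22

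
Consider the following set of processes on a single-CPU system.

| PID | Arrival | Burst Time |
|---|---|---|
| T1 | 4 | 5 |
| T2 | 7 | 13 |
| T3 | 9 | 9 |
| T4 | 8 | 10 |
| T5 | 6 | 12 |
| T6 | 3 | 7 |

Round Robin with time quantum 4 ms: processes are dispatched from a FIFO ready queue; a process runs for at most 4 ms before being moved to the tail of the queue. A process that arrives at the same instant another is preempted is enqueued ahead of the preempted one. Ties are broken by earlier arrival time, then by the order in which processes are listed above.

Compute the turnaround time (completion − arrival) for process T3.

49

Gantt: | idle 0-3 | T6 3-7 | T1 7-11 | T5 11-15 | T2 15-19 | T6 19-22 | T4 22-26 | T3 26-30 | T1 30-31 | T5 31-35 | T2 35-39 | T4 39-43 | T3 43-47 | T5 47-51 | T2 51-55 | T4 55-57 | T3 57-58 | T2 58-59 |
Completion: T1=31  T2=59  T3=58  T4=57  T5=51  T6=22
Turnaround(T3) = completion − arrival = 58 − 9 = 49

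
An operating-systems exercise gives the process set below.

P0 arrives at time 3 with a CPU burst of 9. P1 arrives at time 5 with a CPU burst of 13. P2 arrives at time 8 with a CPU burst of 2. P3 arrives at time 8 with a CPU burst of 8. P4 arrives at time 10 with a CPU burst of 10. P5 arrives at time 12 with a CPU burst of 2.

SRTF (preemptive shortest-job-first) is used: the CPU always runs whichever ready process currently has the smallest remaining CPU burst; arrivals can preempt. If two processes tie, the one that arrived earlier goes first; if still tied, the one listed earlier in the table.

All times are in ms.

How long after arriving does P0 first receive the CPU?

0

Timeline: | idle 0-3 | P0 3-8 | P2 8-10 | P0 10-14 | P5 14-16 | P3 16-24 | P4 24-34 | P1 34-47 |
Completion: P0=14  P1=47  P2=10  P3=24  P4=34  P5=16
Turnaround (C−A): P0=11  P1=42  P2=2  P3=16  P4=24  P5=4
Response(P0) = first start − arrival = 3 − 3 = 0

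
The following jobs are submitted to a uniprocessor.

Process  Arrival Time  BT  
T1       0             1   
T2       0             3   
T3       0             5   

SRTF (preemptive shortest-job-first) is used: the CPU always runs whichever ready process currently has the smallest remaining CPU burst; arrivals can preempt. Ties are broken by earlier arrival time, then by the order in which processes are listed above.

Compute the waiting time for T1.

0

Schedule: | T1 0-1 | T2 1-4 | T3 4-9 |
Completion: T1=1  T2=4  T3=9
Waiting(T1) = turnaround − burst = 1 − 1 = 0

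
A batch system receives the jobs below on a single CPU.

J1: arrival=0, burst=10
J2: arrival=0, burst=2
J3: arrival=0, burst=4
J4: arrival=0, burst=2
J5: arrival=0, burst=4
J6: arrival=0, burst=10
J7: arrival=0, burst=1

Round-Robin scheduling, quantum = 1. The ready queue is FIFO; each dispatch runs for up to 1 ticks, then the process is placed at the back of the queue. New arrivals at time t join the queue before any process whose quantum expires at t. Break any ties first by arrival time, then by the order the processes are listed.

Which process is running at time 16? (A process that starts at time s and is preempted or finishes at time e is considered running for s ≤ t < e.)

J6

Gantt: | J1 0-1 | J2 1-2 | J3 2-3 | J4 3-4 | J5 4-5 | J6 5-6 | J7 6-7 | J1 7-8 | J2 8-9 | J3 9-10 | J4 10-11 | J5 11-12 | J6 12-13 | J1 13-14 | J3 14-15 | J5 15-16 | J6 16-17 | J1 17-18 | J3 18-19 | J5 19-20 | J6 20-21 | J1 21-22 | J6 22-23 | J1 23-24 | J6 24-25 | J1 25-26 | J6 26-27 | J1 27-28 | J6 28-29 | J1 29-30 | J6 30-31 | J1 31-32 | J6 32-33 |
Completion: J1=32  J2=9  J3=19  J4=11  J5=20  J6=33  J7=7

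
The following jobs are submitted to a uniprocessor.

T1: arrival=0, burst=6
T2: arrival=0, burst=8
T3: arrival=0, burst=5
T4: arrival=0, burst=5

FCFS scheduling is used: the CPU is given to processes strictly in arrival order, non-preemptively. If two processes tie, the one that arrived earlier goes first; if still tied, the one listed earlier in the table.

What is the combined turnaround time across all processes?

Timeline: | T1 0-6 | T2 6-14 | T3 14-19 | T4 19-24 |
Completion: T1=6  T2=14  T3=19  T4=24
Turnaround = completion − arrival: T1=6, T2=14, T3=19, T4=24
Total turnaround = 6 + 14 + 19 + 24 = 63

63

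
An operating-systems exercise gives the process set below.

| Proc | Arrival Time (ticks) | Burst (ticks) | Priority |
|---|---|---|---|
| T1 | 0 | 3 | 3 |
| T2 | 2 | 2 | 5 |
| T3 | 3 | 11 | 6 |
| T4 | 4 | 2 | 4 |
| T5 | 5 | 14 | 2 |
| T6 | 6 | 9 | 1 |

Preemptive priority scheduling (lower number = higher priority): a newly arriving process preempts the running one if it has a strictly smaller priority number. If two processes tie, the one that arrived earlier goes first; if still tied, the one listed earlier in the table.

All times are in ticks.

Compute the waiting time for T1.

Gantt: | T1 0-3 | T2 3-4 | T4 4-5 | T5 5-6 | T6 6-15 | T5 15-28 | T4 28-29 | T2 29-30 | T3 30-41 |
Completion: T1=3  T2=30  T3=41  T4=29  T5=28  T6=15
Waiting(T1) = turnaround − burst = 3 − 3 = 0

0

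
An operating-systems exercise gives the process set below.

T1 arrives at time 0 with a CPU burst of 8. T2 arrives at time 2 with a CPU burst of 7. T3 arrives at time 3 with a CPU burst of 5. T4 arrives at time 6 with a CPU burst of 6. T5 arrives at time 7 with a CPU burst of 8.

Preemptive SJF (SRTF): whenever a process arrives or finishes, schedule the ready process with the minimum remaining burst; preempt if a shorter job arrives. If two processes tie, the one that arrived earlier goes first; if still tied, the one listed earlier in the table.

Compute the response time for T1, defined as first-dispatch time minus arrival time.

0

Schedule: | T1 0-8 | T3 8-13 | T4 13-19 | T2 19-26 | T5 26-34 |
Completion: T1=8  T2=26  T3=13  T4=19  T5=34
Turnaround (C−A): T1=8  T2=24  T3=10  T4=13  T5=27
Response(T1) = first start − arrival = 0 − 0 = 0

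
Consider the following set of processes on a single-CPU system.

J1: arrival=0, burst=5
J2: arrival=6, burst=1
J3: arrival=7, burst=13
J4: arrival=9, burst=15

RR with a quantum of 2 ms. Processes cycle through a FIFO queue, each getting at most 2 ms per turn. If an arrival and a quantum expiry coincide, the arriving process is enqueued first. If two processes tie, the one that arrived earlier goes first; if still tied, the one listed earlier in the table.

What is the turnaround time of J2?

Gantt: | J1 0-5 | idle 5-6 | J2 6-7 | J3 7-9 | J4 9-11 | J3 11-13 | J4 13-15 | J3 15-17 | J4 17-19 | J3 19-21 | J4 21-23 | J3 23-25 | J4 25-27 | J3 27-29 | J4 29-31 | J3 31-32 | J4 32-35 |
Completion: J1=5  J2=7  J3=32  J4=35
Turnaround(J2) = completion − arrival = 7 − 6 = 1

1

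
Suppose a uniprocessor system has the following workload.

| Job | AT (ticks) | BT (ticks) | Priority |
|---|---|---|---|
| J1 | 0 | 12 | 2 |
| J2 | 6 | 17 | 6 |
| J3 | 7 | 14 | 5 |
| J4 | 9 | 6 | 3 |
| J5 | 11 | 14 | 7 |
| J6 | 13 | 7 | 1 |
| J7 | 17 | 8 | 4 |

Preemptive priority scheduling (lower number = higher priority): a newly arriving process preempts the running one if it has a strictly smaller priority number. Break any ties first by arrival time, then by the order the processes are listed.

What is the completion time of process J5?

78

Timeline: | J1 0-12 | J4 12-13 | J6 13-20 | J4 20-25 | J7 25-33 | J3 33-47 | J2 47-64 | J5 64-78 |
Completion: J1=12  J2=64  J3=47  J4=25  J5=78  J6=20  J7=33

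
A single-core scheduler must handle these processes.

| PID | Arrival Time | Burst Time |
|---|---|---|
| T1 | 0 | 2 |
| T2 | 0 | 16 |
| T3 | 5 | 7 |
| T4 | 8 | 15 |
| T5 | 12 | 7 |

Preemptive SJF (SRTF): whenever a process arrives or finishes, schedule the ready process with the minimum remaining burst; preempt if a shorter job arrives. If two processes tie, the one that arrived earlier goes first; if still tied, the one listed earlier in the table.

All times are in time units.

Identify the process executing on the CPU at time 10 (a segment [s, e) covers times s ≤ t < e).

T3

Timeline: | T1 0-2 | T2 2-5 | T3 5-12 | T5 12-19 | T2 19-32 | T4 32-47 |
Completion: T1=2  T2=32  T3=12  T4=47  T5=19
Turnaround (C−A): T1=2  T2=32  T3=7  T4=39  T5=7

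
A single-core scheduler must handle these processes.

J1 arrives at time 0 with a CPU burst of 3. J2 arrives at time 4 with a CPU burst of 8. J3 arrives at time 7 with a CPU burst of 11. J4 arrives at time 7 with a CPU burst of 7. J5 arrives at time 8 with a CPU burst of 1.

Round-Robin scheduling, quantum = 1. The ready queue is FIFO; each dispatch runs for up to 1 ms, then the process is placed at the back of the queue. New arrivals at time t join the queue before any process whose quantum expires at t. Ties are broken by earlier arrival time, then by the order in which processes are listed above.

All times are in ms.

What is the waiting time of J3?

13

Schedule: | J1 0-3 | idle 3-4 | J2 4-7 | J3 7-8 | J4 8-9 | J2 9-10 | J5 10-11 | J3 11-12 | J4 12-13 | J2 13-14 | J3 14-15 | J4 15-16 | J2 16-17 | J3 17-18 | J4 18-19 | J2 19-20 | J3 20-21 | J4 21-22 | J2 22-23 | J3 23-24 | J4 24-25 | J3 25-26 | J4 26-27 | J3 27-31 |
Completion: J1=3  J2=23  J3=31  J4=27  J5=11
Turnaround (C−A): J1=3  J2=19  J3=24  J4=20  J5=3
Waiting(J3) = turnaround − burst = 24 − 11 = 13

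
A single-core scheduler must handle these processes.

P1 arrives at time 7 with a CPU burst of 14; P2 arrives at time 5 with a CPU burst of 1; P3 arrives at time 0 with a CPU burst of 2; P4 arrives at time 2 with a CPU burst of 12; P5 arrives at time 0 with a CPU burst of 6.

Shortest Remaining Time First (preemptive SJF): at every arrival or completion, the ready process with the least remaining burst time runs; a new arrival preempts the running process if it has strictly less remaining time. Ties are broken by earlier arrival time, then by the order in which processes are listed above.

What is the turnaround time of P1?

Timeline: | P3 0-2 | P5 2-5 | P2 5-6 | P5 6-9 | P4 9-21 | P1 21-35 |
Completion: P1=35  P2=6  P3=2  P4=21  P5=9
Turnaround (C−A): P1=28  P2=1  P3=2  P4=19  P5=9
Turnaround(P1) = completion − arrival = 35 − 7 = 28

28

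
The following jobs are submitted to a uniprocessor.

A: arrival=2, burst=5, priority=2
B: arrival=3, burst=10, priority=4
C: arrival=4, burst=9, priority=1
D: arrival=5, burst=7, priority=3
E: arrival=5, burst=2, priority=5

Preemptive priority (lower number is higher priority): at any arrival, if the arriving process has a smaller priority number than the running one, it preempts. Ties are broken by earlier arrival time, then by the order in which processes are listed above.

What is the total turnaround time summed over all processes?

101

Timeline: | idle 0-2 | A 2-4 | C 4-13 | A 13-16 | D 16-23 | B 23-33 | E 33-35 |
Completion: A=16  B=33  C=13  D=23  E=35
Turnaround = completion − arrival: A=14, B=30, C=9, D=18, E=30
Total turnaround = 14 + 30 + 9 + 18 + 30 = 101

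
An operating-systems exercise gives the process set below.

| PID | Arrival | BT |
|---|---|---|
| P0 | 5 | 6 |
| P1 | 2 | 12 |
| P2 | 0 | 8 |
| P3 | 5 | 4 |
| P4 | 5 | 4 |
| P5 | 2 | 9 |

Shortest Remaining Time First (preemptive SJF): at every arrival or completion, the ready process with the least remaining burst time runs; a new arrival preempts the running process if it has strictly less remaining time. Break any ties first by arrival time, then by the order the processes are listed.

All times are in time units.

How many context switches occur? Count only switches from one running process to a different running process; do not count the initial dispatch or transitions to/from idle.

5

Timeline: | P2 0-8 | P3 8-12 | P4 12-16 | P0 16-22 | P5 22-31 | P1 31-43 |
Completion: P0=22  P1=43  P2=8  P3=12  P4=16  P5=31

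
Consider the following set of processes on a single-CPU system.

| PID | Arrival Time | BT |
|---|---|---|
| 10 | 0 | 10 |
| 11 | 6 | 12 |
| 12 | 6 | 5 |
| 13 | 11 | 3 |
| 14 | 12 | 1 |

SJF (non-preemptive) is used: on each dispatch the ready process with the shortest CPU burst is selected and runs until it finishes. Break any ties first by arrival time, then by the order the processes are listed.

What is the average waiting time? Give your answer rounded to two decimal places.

Gantt: | 10 0-10 | 12 10-15 | 14 15-16 | 13 16-19 | 11 19-31 |
Completion: 10=10  11=31  12=15  13=19  14=16
Turnaround (C−A): 10=10  11=25  12=9  13=8  14=4
Waiting times: 10=0, 11=13, 12=4, 13=5, 14=3
Average waiting = (0+13+4+5+3) / 5 = 25/5 = 5.00

5.00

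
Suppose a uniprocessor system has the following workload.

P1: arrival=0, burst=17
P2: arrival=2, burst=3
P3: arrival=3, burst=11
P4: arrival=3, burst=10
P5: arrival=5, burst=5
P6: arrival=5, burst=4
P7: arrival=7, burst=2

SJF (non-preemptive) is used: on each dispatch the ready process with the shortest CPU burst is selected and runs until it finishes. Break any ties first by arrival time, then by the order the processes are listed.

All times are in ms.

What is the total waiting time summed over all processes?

Schedule: | P1 0-17 | P7 17-19 | P2 19-22 | P6 22-26 | P5 26-31 | P4 31-41 | P3 41-52 |
Completion: P1=17  P2=22  P3=52  P4=41  P5=31  P6=26  P7=19
Waiting = turnaround − burst: P1=0, P2=17, P3=38, P4=28, P5=21, P6=17, P7=10
Total waiting = 0 + 17 + 38 + 28 + 21 + 17 + 10 = 131

131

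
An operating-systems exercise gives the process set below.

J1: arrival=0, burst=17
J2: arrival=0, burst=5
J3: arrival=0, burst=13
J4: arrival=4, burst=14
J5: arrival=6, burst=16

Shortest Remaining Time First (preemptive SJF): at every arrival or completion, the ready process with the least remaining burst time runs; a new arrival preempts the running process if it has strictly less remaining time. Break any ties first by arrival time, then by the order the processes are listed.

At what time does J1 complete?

65

Schedule: | J2 0-5 | J3 5-18 | J4 18-32 | J5 32-48 | J1 48-65 |
Completion: J1=65  J2=5  J3=18  J4=32  J5=48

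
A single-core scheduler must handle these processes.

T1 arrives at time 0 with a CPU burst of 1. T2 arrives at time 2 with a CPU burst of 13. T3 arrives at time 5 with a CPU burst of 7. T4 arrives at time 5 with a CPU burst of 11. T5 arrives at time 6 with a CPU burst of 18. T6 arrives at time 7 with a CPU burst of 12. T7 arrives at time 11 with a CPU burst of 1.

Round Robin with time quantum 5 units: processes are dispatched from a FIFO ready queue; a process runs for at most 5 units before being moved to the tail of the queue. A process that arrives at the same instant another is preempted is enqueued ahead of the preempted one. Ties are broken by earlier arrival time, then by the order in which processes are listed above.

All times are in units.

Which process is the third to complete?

T3

Gantt: | T1 0-1 | idle 1-2 | T2 2-7 | T3 7-12 | T4 12-17 | T5 17-22 | T6 22-27 | T2 27-32 | T7 32-33 | T3 33-35 | T4 35-40 | T5 40-45 | T6 45-50 | T2 50-53 | T4 53-54 | T5 54-59 | T6 59-61 | T5 61-64 |
Completion: T1=1  T2=53  T3=35  T4=54  T5=64  T6=61  T7=33
Finish order: T1 → T7 → T3 → T2 → T4 → T6 → T5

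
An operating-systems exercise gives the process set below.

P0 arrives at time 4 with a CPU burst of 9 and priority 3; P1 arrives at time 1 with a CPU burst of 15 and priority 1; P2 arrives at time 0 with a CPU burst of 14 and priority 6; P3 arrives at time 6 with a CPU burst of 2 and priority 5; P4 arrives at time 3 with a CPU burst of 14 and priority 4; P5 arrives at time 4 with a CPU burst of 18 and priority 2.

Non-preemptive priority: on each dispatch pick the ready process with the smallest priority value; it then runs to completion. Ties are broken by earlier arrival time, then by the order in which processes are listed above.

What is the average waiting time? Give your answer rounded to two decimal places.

Schedule: | P2 0-14 | P1 14-29 | P5 29-47 | P0 47-56 | P4 56-70 | P3 70-72 |
Completion: P0=56  P1=29  P2=14  P3=72  P4=70  P5=47
Turnaround (C−A): P0=52  P1=28  P2=14  P3=66  P4=67  P5=43
Waiting times: P0=43, P1=13, P2=0, P3=64, P4=53, P5=25
Average waiting = (43+13+0+64+53+25) / 6 = 198/6 = 33.00

33.00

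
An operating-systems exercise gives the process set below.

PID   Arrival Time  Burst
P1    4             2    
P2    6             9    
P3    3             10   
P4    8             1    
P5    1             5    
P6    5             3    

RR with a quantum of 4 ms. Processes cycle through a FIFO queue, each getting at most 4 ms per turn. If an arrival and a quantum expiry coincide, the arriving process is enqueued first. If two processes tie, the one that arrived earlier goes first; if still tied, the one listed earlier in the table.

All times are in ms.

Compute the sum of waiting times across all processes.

64

Schedule: | idle 0-1 | P5 1-5 | P3 5-9 | P1 9-11 | P6 11-14 | P5 14-15 | P2 15-19 | P4 19-20 | P3 20-24 | P2 24-28 | P3 28-30 | P2 30-31 |
Completion: P1=11  P2=31  P3=30  P4=20  P5=15  P6=14
Waiting = turnaround − burst: P1=5, P2=16, P3=17, P4=11, P5=9, P6=6
Total waiting = 5 + 16 + 17 + 11 + 9 + 6 = 64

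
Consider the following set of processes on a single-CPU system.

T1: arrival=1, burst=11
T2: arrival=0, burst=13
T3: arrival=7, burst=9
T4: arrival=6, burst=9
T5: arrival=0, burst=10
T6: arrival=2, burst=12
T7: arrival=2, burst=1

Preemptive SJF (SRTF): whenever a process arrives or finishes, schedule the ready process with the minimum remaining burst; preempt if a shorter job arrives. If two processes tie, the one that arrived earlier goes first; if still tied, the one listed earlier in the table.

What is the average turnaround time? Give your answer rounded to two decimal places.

Gantt: | T5 0-2 | T7 2-3 | T5 3-11 | T4 11-20 | T3 20-29 | T1 29-40 | T6 40-52 | T2 52-65 |
Completion: T1=40  T2=65  T3=29  T4=20  T5=11  T6=52  T7=3
Turnaround times: T1=39, T2=65, T3=22, T4=14, T5=11, T6=50, T7=1
Average turnaround = (39+65+22+14+11+50+1) / 7 = 202/7 = 28.86

28.86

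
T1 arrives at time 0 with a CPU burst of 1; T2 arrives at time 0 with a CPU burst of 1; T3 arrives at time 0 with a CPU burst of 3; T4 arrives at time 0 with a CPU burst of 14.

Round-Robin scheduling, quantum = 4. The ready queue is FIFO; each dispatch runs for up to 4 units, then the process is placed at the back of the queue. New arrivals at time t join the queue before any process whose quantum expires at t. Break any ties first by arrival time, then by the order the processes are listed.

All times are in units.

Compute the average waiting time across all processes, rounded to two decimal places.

Schedule: | T1 0-1 | T2 1-2 | T3 2-5 | T4 5-19 |
Completion: T1=1  T2=2  T3=5  T4=19
Waiting times: T1=0, T2=1, T3=2, T4=5
Average waiting = (0+1+2+5) / 4 = 8/4 = 2.00

2.00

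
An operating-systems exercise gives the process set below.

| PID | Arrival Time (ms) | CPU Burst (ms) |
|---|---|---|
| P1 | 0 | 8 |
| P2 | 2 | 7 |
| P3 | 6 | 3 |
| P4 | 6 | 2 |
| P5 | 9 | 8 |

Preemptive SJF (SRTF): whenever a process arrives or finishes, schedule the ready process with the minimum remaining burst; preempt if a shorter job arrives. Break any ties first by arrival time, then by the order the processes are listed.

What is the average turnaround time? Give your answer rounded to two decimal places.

11.20

Schedule: | P1 0-8 | P4 8-10 | P3 10-13 | P2 13-20 | P5 20-28 |
Completion: P1=8  P2=20  P3=13  P4=10  P5=28
Turnaround times: P1=8, P2=18, P3=7, P4=4, P5=19
Average turnaround = (8+18+7+4+19) / 5 = 56/5 = 11.20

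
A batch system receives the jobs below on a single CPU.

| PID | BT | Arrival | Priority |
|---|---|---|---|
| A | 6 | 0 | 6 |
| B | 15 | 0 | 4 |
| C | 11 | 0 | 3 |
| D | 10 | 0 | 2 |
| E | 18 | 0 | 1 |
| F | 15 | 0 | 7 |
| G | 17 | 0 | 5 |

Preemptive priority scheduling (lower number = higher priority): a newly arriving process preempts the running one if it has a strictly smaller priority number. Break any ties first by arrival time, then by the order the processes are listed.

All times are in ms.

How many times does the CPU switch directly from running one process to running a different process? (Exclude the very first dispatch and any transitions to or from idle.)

6

Timeline: | E 0-18 | D 18-28 | C 28-39 | B 39-54 | G 54-71 | A 71-77 | F 77-92 |
Completion: A=77  B=54  C=39  D=28  E=18  F=92  G=71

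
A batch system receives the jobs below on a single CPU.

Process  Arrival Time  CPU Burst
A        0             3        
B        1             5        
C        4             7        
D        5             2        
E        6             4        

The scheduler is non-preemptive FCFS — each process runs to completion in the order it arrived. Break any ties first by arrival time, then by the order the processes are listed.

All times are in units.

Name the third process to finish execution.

Schedule: | A 0-3 | B 3-8 | C 8-15 | D 15-17 | E 17-21 |
Completion: A=3  B=8  C=15  D=17  E=21
Finish order: A → B → C → D → E

C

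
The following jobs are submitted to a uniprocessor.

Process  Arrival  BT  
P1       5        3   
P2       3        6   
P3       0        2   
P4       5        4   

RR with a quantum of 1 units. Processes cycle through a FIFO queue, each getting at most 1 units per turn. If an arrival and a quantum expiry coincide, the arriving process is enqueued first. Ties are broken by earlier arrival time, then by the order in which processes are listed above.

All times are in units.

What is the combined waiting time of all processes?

Schedule: | P3 0-2 | idle 2-3 | P2 3-5 | P1 5-6 | P4 6-7 | P2 7-8 | P1 8-9 | P4 9-10 | P2 10-11 | P1 11-12 | P4 12-13 | P2 13-14 | P4 14-15 | P2 15-16 |
Completion: P1=12  P2=16  P3=2  P4=15
Waiting = turnaround − burst: P1=4, P2=7, P3=0, P4=6
Total waiting = 4 + 7 + 0 + 6 = 17

17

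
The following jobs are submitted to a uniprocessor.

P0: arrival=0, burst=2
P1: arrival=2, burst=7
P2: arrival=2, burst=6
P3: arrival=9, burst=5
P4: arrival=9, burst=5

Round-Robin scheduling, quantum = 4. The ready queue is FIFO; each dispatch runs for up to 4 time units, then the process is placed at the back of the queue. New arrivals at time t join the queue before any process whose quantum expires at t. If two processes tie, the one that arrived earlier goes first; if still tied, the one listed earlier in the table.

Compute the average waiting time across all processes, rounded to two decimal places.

Gantt: | P0 0-2 | P1 2-6 | P2 6-10 | P1 10-13 | P3 13-17 | P4 17-21 | P2 21-23 | P3 23-24 | P4 24-25 |
Completion: P0=2  P1=13  P2=23  P3=24  P4=25
Waiting times: P0=0, P1=4, P2=15, P3=10, P4=11
Average waiting = (0+4+15+10+11) / 5 = 40/5 = 8.00

8.00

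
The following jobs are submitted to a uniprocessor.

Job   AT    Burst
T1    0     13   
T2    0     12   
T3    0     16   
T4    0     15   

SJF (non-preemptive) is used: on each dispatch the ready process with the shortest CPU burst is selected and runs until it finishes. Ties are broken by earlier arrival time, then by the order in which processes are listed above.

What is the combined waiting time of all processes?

77

Timeline: | T2 0-12 | T1 12-25 | T4 25-40 | T3 40-56 |
Completion: T1=25  T2=12  T3=56  T4=40
Waiting = turnaround − burst: T1=12, T2=0, T3=40, T4=25
Total waiting = 12 + 0 + 40 + 25 = 77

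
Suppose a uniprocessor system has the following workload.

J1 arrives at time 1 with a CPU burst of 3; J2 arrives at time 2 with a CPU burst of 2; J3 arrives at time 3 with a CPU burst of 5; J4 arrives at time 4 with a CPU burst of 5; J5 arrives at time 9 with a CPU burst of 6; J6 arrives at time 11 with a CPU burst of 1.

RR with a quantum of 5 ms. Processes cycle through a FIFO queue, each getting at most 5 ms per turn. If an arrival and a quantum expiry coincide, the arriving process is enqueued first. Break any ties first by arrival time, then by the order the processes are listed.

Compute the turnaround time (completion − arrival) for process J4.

12

Timeline: | idle 0-1 | J1 1-4 | J2 4-6 | J3 6-11 | J4 11-16 | J5 16-21 | J6 21-22 | J5 22-23 |
Completion: J1=4  J2=6  J3=11  J4=16  J5=23  J6=22
Turnaround (C−A): J1=3  J2=4  J3=8  J4=12  J5=14  J6=11
Turnaround(J4) = completion − arrival = 16 − 4 = 12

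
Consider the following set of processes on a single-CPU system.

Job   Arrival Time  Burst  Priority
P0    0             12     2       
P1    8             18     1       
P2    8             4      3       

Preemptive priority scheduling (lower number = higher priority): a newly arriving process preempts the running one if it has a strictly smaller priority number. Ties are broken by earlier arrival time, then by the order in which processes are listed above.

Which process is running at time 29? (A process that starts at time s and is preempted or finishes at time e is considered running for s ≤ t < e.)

P0

Timeline: | P0 0-8 | P1 8-26 | P0 26-30 | P2 30-34 |
Completion: P0=30  P1=26  P2=34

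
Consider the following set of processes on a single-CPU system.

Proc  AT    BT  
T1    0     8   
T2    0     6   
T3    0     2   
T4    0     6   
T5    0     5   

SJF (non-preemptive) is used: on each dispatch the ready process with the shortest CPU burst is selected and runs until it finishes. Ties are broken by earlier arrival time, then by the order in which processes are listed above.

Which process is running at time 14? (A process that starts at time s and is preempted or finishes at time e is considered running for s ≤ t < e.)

T4

Schedule: | T3 0-2 | T5 2-7 | T2 7-13 | T4 13-19 | T1 19-27 |
Completion: T1=27  T2=13  T3=2  T4=19  T5=7
Turnaround (C−A): T1=27  T2=13  T3=2  T4=19  T5=7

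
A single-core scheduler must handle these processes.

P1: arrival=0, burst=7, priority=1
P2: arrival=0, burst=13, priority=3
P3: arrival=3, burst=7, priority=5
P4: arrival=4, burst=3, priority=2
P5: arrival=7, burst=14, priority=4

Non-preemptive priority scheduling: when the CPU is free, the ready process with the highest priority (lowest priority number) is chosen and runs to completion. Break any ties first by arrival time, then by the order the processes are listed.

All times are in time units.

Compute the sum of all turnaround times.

Schedule: | P1 0-7 | P4 7-10 | P2 10-23 | P5 23-37 | P3 37-44 |
Completion: P1=7  P2=23  P3=44  P4=10  P5=37
Turnaround = completion − arrival: P1=7, P2=23, P3=41, P4=6, P5=30
Total turnaround = 7 + 23 + 41 + 6 + 30 = 107

107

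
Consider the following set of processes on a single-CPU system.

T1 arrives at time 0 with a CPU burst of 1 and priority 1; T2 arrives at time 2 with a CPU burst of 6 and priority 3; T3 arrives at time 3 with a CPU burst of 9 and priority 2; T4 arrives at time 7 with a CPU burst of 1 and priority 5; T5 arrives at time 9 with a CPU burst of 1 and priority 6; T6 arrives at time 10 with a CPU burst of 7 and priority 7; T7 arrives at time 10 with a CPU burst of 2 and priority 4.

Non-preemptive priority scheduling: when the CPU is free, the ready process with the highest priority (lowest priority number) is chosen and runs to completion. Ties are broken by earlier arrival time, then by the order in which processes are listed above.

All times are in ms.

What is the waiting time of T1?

Schedule: | T1 0-1 | idle 1-2 | T2 2-8 | T3 8-17 | T7 17-19 | T4 19-20 | T5 20-21 | T6 21-28 |
Completion: T1=1  T2=8  T3=17  T4=20  T5=21  T6=28  T7=19
Turnaround (C−A): T1=1  T2=6  T3=14  T4=13  T5=12  T6=18  T7=9
Waiting(T1) = turnaround − burst = 1 − 1 = 0

0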